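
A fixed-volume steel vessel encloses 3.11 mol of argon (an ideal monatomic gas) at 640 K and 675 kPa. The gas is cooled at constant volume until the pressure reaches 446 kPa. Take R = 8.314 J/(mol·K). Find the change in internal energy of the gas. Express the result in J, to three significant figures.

Constant volume ⇒ W = 0, so Q = ΔU = nCᵥΔT with Cᵥ = 3R/2 = 12.47 J/(mol·K).
At constant V, T₂/T₁ = P₂/P₁ ⇒ ΔT = T₁(P₂/P₁ − 1) = 640·(446/675 − 1) = -217.1 K.
ΔU = (3.11)(12.47)(-217.1) = -8421 J.

ΔU ≈ -8420 J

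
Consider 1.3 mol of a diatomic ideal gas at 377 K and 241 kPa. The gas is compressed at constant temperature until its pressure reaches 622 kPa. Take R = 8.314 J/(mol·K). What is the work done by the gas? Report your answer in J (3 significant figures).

W ≈ -3860 J

Isothermal process: W = nRT ln(V₂/V₁) = nRT ln(P₁/P₂).
W = (1.3)(8.314)(377) × ln(241/622)
  = 4075 × ln(0.3875) = 4075 × -0.9481
W_by_gas = -3863 J.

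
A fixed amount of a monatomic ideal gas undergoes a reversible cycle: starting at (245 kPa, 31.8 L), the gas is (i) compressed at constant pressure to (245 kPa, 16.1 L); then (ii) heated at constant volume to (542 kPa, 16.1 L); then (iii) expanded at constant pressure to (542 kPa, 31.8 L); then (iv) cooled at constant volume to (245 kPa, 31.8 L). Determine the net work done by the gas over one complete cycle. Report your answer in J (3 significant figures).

Constant-volume legs do no work.
W(i) = (245)(16.1 − 31.8) = -3846 J; W(iii) = (542)(31.8 − 16.1) = 8509 J.
W_net = -3846 + 8509 = 4663 J (the clockwise enclosed area).

W_net ≈ 4660 J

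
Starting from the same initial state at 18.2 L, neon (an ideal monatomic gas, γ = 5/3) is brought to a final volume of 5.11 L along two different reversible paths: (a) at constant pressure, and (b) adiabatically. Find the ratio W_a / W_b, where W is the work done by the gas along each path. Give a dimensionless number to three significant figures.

W_a / W_b ≈ 0.360

Path (a) isobaric: W = P₁(V₂ − V₁) → W_a/(P₁V₁) = -0.7192.
Path (b) adiabatic: W = P₁V₁(1 − (V₁/V₂)^(γ−1))/(γ−1) → W_b/(P₁V₁) = -1.998.
W_a / W_b = -0.7192 / -1.998 = 0.3599.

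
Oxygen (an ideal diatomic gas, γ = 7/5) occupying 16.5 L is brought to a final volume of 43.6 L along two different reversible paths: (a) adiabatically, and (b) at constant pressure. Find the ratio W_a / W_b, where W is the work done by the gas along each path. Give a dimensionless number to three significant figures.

W_a / W_b ≈ 0.490

Path (a) adiabatic: W = P₁V₁(1 − (V₁/V₂)^(γ−1))/(γ−1) → W_a/(P₁V₁) = 0.8051.
Path (b) isobaric: W = P₁(V₂ − V₁) → W_b/(P₁V₁) = 1.642.
W_a / W_b = 0.8051 / 1.642 = 0.4902.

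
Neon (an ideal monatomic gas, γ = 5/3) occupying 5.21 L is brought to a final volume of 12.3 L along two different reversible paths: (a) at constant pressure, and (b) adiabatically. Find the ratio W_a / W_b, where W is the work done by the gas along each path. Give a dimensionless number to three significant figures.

Path (a) isobaric: W = P₁(V₂ − V₁) → W_a/(P₁V₁) = 1.361.
Path (b) adiabatic: W = P₁V₁(1 − (V₁/V₂)^(γ−1))/(γ−1) → W_b/(P₁V₁) = 0.654.
W_a / W_b = 1.361 / 0.654 = 2.081.

W_a / W_b ≈ 2.08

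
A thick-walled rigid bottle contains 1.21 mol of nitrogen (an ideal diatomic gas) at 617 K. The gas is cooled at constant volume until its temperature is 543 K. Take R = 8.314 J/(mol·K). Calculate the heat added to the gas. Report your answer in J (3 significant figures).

Constant volume ⇒ W = 0, so Q = ΔU = nCᵥΔT with Cᵥ = 5R/2 = 20.79 J/(mol·K).
ΔU = (1.21)(20.79)(543 − 617) = -1861 J.

Q ≈ -1860 J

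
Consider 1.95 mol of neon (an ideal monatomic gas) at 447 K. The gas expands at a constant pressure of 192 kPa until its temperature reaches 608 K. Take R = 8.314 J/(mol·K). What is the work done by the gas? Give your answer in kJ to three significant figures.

Isobaric: W = P ΔV = nR ΔT.
W = (1.95)(8.314)(608 − 447) = 2610 J.

W ≈ 2.61 kJ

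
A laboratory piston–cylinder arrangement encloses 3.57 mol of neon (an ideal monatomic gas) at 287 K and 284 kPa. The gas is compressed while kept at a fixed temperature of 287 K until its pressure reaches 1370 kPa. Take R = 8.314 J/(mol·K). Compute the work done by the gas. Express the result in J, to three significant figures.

W ≈ -13400 J

Isothermal process: W = nRT ln(V₂/V₁) = nRT ln(P₁/P₂).
W = (3.57)(8.314)(287) × ln(284/1370)
  = 8518 × ln(0.2073) = 8518 × -1.574
W_by_gas = -13405 J.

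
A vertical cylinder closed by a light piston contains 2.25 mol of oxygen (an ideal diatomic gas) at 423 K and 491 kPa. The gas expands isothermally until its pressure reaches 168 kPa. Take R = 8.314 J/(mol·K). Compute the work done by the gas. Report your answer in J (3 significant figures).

Isothermal process: W = nRT ln(V₂/V₁) = nRT ln(P₁/P₂).
W = (2.25)(8.314)(423) × ln(491/168)
  = 7913 × ln(2.923) = 7913 × 1.072
W_by_gas = 8486 J.

W ≈ 8490 J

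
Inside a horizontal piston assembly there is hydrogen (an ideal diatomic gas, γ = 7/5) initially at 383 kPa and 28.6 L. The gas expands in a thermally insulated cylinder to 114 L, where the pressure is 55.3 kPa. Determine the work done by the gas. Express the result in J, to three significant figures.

Adiabatic: W = (P₁V₁ − P₂V₂)/(γ − 1) with γ = 7/5.
P₁V₁ = 10954 J, P₂V₂ = 6304 J.
W = (10954 − 6304) / 0.4 = 11624 J.

W ≈ 11600 J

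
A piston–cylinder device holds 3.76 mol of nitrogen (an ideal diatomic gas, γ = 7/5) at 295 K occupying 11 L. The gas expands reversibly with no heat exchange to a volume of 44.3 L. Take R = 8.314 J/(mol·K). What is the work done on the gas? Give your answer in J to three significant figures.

Adiabatic: TV^(γ−1) = const with γ = 7/5.
T₂ = T₁ (V₁/V₂)^(γ−1) = 295 × (11/44.3)^0.4 = 295 × 0.5728 = 169 K.
W_by = nCᵥ(T₁ − T₂) = (3.76)(20.79)(295 − 169) = 9849 J.
Work on gas = −W_by = -9849 J.

W ≈ -9850 J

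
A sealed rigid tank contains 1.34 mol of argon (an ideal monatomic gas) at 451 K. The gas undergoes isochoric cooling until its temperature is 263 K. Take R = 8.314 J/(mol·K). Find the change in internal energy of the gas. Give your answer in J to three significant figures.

Constant volume ⇒ W = 0, so Q = ΔU = nCᵥΔT with Cᵥ = 3R/2 = 12.47 J/(mol·K).
ΔU = (1.34)(12.47)(263 − 451) = -3142 J.

ΔU ≈ -3140 J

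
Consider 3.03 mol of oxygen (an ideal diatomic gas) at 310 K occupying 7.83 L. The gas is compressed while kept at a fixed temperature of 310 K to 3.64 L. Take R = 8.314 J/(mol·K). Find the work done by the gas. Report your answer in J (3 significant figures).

W ≈ -5980 J

Isothermal: W = nRT ln(V₂/V₁).
W = (3.03)(8.314)(310) × ln(3.64/7.83)
  = 7809 × -0.766
W_by_gas = -5982 J.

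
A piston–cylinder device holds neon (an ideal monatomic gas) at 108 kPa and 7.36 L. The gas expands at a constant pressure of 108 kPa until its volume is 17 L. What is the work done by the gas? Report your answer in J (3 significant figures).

W ≈ 1040 J

Isobaric: W = P ΔV.
W = (108 kPa)(17 − 7.36 L) = (108)(9.64) = 1041 J.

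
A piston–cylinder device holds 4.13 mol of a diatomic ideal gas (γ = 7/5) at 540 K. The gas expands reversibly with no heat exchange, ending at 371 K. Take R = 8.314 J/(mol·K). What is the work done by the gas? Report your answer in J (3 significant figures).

W ≈ 14500 J

Adiabatic ⇒ Q = 0, so W_by = −ΔU = nCᵥ(T₁ − T₂).
Cᵥ = 5R/2 = 20.79 J/(mol·K).
W = (4.13)(20.79)(540 − 371) = 14507 J.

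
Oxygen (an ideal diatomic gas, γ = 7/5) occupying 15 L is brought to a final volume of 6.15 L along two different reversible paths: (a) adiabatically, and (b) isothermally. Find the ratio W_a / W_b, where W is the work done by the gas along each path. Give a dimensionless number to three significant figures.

W_a / W_b ≈ 1.20

Path (a) adiabatic: W = P₁V₁(1 − (V₁/V₂)^(γ−1))/(γ−1) → W_a/(P₁V₁) = -1.071.
Path (b) isothermal: W = P₁V₁ ln(V₂/V₁) → W_b/(P₁V₁) = -0.8916.
W_a / W_b = -1.071 / -0.8916 = 1.202.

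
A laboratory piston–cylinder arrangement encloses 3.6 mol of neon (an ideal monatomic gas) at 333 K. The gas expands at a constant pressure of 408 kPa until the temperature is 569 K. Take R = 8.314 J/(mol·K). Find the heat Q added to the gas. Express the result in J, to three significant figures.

Isobaric: W = nRΔT = (3.6)(8.314)(236) = 7064 J.
ΔU = nCᵥΔT with Cᵥ = 3R/2: ΔU = (3.6)(12.47)(236) = 10595 J.
Q = ΔU + W = 10595 + 7064 = 17659 J.

Q ≈ 17700 J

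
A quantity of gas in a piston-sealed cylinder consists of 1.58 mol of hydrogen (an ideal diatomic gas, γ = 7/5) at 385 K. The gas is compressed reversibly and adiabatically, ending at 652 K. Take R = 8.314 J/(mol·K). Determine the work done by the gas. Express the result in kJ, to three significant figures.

W ≈ -8.77 kJ

Adiabatic ⇒ Q = 0, so W_by = −ΔU = nCᵥ(T₁ − T₂).
Cᵥ = 5R/2 = 20.79 J/(mol·K).
W = (1.58)(20.79)(385 − 652) = -8768 J.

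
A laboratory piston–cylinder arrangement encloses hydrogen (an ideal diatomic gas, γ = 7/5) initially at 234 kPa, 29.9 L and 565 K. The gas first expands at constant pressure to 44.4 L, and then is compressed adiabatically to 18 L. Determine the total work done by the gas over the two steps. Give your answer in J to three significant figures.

W_total ≈ -7910 J

Step 1 (isobaric): W = PΔV = (234 kPa)(44.4 − 29.9 L) = 3393 J.
After step 1: P = 234 kPa, V = 44.4 L, T = 839 K.
Step 2 (adiabatic): W = (P₁V₁ − P₂V₂)/(γ−1) = (10390 − 14909)/0.4 = -11298 J.
W_total = 3393 − 11298 = -7905 J.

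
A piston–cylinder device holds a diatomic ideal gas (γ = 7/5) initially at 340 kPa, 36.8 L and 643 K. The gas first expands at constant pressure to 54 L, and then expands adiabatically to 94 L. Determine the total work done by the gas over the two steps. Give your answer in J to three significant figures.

W_total ≈ 15000 J

Step 1 (isobaric): W = PΔV = (340 kPa)(54 − 36.8 L) = 5848 J.
After step 1: P = 340 kPa, V = 54 L, T = 943.5 K.
Step 2 (adiabatic): W = (P₁V₁ − P₂V₂)/(γ−1) = (18360 − 14709)/0.4 = 9128 J.
W_total = 5848 + 9128 = 14976 J.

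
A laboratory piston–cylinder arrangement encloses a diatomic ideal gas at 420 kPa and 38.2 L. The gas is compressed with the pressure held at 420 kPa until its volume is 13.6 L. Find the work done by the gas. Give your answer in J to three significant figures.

Isobaric: W = P ΔV.
W = (420 kPa)(13.6 − 38.2 L) = (420)(-24.6) = -10332 J.

W ≈ -10300 J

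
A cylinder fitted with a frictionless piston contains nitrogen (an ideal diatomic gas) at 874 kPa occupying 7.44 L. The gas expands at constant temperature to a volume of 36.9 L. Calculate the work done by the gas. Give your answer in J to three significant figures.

W ≈ 10400 J

Isothermal: W = nRT ln(V₂/V₁) = P₁V₁ ln(V₂/V₁).
P₁V₁ = (874 kPa)(7.44 L) = 6503 J.
W = 6503 × ln(36.9/7.44) = 6503 × 1.601
W_by_gas = 10413 J.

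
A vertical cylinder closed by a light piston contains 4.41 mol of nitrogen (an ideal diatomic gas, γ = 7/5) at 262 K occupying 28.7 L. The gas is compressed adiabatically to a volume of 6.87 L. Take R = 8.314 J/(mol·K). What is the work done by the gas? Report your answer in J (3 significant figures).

W ≈ -18500 J

Adiabatic: TV^(γ−1) = const with γ = 7/5.
T₂ = T₁ (V₁/V₂)^(γ−1) = 262 × (28.7/6.87)^0.4 = 262 × 1.772 = 464.2 K.
W_by = nCᵥ(T₁ − T₂) = (4.41)(20.79)(262 − 464.2) = -18531 J.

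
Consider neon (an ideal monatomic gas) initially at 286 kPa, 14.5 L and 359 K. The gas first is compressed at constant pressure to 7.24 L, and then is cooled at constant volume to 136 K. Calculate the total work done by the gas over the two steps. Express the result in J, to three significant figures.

W_total ≈ -2080 J

Step 1 (isobaric): W = PΔV = (286 kPa)(7.24 − 14.5 L) = -2076 J.
Step 2 (isochoric): W = 0 (constant volume).
W_total = -2076 + 0 = -2076 J.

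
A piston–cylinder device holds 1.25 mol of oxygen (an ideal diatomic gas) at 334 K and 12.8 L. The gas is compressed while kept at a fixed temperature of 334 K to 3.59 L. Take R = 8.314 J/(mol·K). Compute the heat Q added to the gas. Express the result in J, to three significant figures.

Isothermal ⇒ ΔU = 0, so Q = W = nRT ln(V₂/V₁).
Q = (1.25)(8.314)(334) ln(3.59/12.8) = 3471 × -1.271 = -4413 J.

Q ≈ -4410 J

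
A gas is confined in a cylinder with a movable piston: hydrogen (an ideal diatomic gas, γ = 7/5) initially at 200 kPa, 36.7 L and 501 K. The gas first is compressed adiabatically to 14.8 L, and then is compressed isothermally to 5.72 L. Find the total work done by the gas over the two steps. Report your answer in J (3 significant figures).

W_total ≈ -18100 J

Step 1 (adiabatic): W = (P₁V₁ − P₂V₂)/(γ−1) = (7340 − 10555)/0.4 = -8037 J.
After step 1: P = 713.2 kPa, V = 14.8 L, T = 720.4 K.
Step 2 (isothermal): W = P₁V₁ ln(V₂/V₁) = (10555) ln(5.72/14.8) = -10034 J.
W_total = -8037 − 10034 = -18072 J.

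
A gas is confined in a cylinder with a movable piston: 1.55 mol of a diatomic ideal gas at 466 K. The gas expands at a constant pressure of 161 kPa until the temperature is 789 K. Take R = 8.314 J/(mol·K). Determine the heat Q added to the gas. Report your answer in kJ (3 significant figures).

Isobaric: W = nRΔT = (1.55)(8.314)(323) = 4162 J.
ΔU = nCᵥΔT with Cᵥ = 5R/2: ΔU = (1.55)(20.79)(323) = 10406 J.
Q = ΔU + W = 10406 + 4162 = 14568 J.

Q ≈ 14.6 kJ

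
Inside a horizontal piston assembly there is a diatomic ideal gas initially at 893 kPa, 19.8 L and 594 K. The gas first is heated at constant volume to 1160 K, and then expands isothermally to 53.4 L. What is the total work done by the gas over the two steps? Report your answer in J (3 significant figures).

W_total ≈ 34300 J

Step 1 (isochoric): W = 0 (constant volume).
After step 1: P = 1744 kPa (V unchanged).
Step 2 (isothermal): W = P₁V₁ ln(V₂/V₁) = (34529) ln(53.4/19.8) = 34258 J.
W_total = 0 + 34258 = 34258 J.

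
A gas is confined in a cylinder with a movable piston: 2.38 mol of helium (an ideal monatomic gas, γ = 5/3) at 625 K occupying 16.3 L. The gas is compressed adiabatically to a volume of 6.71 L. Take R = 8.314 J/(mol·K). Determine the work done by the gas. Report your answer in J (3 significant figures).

Adiabatic: TV^(γ−1) = const with γ = 5/3.
T₂ = T₁ (V₁/V₂)^(γ−1) = 625 × (16.3/6.71)^0.667 = 625 × 1.807 = 1129 K.
W_by = nCᵥ(T₁ − T₂) = (2.38)(12.47)(625 − 1129) = -14972 J.

W ≈ -15000 J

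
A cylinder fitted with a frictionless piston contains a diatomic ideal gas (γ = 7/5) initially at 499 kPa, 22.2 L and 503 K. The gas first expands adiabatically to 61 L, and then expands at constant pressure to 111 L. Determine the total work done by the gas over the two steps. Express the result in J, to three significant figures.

Step 1 (adiabatic): W = (P₁V₁ − P₂V₂)/(γ−1) = (11078 − 7394)/0.4 = 9210 J.
After step 1: P = 121.2 kPa, V = 61 L, T = 335.7 K.
Step 2 (isobaric): W = PΔV = (121.2 kPa)(111 − 61 L) = 6060 J.
W_total = 9210 + 6060 = 15271 J.

W_total ≈ 15300 J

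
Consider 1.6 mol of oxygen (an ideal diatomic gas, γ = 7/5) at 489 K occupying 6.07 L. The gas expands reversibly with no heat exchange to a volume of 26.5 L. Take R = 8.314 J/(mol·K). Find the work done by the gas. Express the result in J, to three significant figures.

W ≈ 7240 J

Adiabatic: TV^(γ−1) = const with γ = 7/5.
T₂ = T₁ (V₁/V₂)^(γ−1) = 489 × (6.07/26.5)^0.4 = 489 × 0.5546 = 271.2 K.
W_by = nCᵥ(T₁ − T₂) = (1.6)(20.79)(489 − 271.2) = 7243 J.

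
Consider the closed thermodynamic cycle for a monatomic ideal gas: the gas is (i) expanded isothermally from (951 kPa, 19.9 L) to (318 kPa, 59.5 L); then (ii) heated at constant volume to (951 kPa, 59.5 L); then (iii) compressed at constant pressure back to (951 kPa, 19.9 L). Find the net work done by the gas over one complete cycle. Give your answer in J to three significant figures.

W_net ≈ -16900 J

Leg (i): W = PᵢVᵢ ln(V_f/Vᵢ) = (18925) ln(59.5/19.9) = 20728 J.
Leg (ii): W = 0.
Leg (iii): W = PΔV = (951)(19.9 − 59.5) = -37660 J.
W_net = 20728 − 37660 = -16932 J.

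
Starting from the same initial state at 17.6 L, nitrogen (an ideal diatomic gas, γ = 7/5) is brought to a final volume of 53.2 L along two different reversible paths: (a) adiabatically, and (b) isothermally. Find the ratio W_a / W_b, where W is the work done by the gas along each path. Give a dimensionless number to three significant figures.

Path (a) adiabatic: W = P₁V₁(1 − (V₁/V₂)^(γ−1))/(γ−1) → W_a/(P₁V₁) = 0.8939.
Path (b) isothermal: W = P₁V₁ ln(V₂/V₁) → W_b/(P₁V₁) = 1.106.
W_a / W_b = 0.8939 / 1.106 = 0.8081.

W_a / W_b ≈ 0.808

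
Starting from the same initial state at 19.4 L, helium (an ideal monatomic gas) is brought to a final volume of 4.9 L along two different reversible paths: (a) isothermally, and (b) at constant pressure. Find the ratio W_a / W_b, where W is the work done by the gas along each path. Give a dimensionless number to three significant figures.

W_a / W_b ≈ 1.84

Path (a) isothermal: W = P₁V₁ ln(V₂/V₁) → W_a/(P₁V₁) = -1.376.
Path (b) isobaric: W = P₁(V₂ − V₁) → W_b/(P₁V₁) = -0.7474.
W_a / W_b = -1.376 / -0.7474 = 1.841.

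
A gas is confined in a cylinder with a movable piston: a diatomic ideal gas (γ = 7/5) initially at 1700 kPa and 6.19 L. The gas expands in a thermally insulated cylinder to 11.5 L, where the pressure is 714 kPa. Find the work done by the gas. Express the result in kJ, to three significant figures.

W ≈ 5.78 kJ

Adiabatic: W = (P₁V₁ − P₂V₂)/(γ − 1) with γ = 7/5.
P₁V₁ = 10523 J, P₂V₂ = 8211 J.
W = (10523 − 8211) / 0.4 = 5780 J.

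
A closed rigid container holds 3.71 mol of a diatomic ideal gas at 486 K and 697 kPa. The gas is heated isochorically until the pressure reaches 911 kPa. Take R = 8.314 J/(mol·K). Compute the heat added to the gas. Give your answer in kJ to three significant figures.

Constant volume ⇒ W = 0, so Q = ΔU = nCᵥΔT with Cᵥ = 5R/2 = 20.79 J/(mol·K).
At constant V, T₂/T₁ = P₂/P₁ ⇒ ΔT = T₁(P₂/P₁ − 1) = 486·(911/697 − 1) = 149.2 K.
ΔU = (3.71)(20.79)(149.2) = 11506 J.

Q ≈ 11.5 kJ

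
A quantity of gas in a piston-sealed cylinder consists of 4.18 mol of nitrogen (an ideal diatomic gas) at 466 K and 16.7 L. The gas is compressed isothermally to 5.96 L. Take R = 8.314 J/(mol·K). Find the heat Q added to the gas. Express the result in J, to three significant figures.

Q ≈ -16700 J

Isothermal ⇒ ΔU = 0, so Q = W = nRT ln(V₂/V₁).
Q = (4.18)(8.314)(466) ln(5.96/16.7) = 16195 × -1.03 = -16686 J.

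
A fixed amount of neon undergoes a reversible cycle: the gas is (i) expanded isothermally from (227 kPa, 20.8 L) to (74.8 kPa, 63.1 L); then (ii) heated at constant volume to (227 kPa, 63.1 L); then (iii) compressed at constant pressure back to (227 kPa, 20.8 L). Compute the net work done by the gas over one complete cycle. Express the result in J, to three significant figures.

W_net ≈ -4360 J

Leg (i): W = PᵢVᵢ ln(V_f/Vᵢ) = (4722) ln(63.1/20.8) = 5240 J.
Leg (ii): W = 0.
Leg (iii): W = PΔV = (227)(20.8 − 63.1) = -9602 J.
W_net = 5240 − 9602 = -4362 J.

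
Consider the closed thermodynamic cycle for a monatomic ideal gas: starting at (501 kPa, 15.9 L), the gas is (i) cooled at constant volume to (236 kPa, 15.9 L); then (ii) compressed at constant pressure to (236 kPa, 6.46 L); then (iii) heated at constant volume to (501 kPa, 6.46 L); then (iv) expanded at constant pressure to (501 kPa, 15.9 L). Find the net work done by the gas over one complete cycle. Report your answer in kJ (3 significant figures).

Constant-volume legs do no work.
W(ii) = (236)(6.46 − 15.9) = -2228 J; W(iv) = (501)(15.9 − 6.46) = 4729 J.
W_net = -2228 + 4729 = 2502 J (the clockwise enclosed area).

W_net ≈ 2.50 kJ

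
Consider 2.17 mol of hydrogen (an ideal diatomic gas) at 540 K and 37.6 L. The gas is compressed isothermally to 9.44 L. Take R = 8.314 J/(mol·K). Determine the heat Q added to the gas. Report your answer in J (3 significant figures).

Q ≈ -13500 J

Isothermal ⇒ ΔU = 0, so Q = W = nRT ln(V₂/V₁).
Q = (2.17)(8.314)(540) ln(9.44/37.6) = 9742 × -1.382 = -13464 J.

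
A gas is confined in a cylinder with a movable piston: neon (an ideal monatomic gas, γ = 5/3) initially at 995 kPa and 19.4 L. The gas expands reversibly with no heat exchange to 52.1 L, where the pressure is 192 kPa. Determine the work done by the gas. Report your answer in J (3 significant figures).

Adiabatic: W = (P₁V₁ − P₂V₂)/(γ − 1) with γ = 5/3.
P₁V₁ = 19303 J, P₂V₂ = 10003 J.
W = (19303 − 10003) / 0.6667 = 13950 J.

W ≈ 13900 J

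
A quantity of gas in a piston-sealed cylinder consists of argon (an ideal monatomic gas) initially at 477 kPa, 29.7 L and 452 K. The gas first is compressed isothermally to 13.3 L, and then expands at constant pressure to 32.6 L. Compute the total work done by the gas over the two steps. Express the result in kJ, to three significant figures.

W_total ≈ 9.18 kJ

Step 1 (isothermal): W = P₁V₁ ln(V₂/V₁) = (14167) ln(13.3/29.7) = -11381 J.
After step 1: P = 1065 kPa, V = 13.3 L, T = 452 K.
Step 2 (isobaric): W = PΔV = (1065 kPa)(32.6 − 13.3 L) = 20558 J.
W_total = -11381 + 20558 = 9177 J.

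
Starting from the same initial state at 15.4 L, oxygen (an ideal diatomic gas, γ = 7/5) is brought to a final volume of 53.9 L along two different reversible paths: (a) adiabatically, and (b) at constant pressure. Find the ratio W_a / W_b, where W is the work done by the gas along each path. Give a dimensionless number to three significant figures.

Path (a) adiabatic: W = P₁V₁(1 − (V₁/V₂)^(γ−1))/(γ−1) → W_a/(P₁V₁) = 0.9853.
Path (b) isobaric: W = P₁(V₂ − V₁) → W_b/(P₁V₁) = 2.5.
W_a / W_b = 0.9853 / 2.5 = 0.3941.

W_a / W_b ≈ 0.394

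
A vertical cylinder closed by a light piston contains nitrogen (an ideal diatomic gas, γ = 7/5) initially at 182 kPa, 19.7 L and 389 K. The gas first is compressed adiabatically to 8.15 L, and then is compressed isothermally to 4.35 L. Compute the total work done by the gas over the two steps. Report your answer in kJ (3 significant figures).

W_total ≈ -7.00 kJ

Step 1 (adiabatic): W = (P₁V₁ − P₂V₂)/(γ−1) = (3585 − 5103)/0.4 = -3795 J.
After step 1: P = 626.2 kPa, V = 8.15 L, T = 553.7 K.
Step 2 (isothermal): W = P₁V₁ ln(V₂/V₁) = (5103) ln(4.35/8.15) = -3204 J.
W_total = -3795 − 3204 = -6999 J.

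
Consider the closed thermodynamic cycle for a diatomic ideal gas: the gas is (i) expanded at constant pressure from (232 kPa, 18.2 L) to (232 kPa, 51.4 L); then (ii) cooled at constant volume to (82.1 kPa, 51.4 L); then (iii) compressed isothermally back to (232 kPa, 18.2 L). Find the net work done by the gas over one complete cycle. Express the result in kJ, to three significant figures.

W_net ≈ 3.32 kJ

Leg (i): W = PΔV = (232)(51.4 − 18.2) = 7702 J.
Leg (ii): W = 0.
Leg (iii): W = PᵢVᵢ ln(V_f/Vᵢ) = (4220) ln(18.2/51.4) = -4381 J.
W_net = 7702 − 4381 = 3321 J.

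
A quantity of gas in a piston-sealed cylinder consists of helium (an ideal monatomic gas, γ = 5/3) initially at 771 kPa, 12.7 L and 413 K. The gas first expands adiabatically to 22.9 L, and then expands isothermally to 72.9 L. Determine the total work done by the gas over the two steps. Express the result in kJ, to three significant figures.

Step 1 (adiabatic): W = (P₁V₁ − P₂V₂)/(γ−1) = (9792 − 6610)/0.667 = 4773 J.
After step 1: P = 288.6 kPa, V = 22.9 L, T = 278.8 K.
Step 2 (isothermal): W = P₁V₁ ln(V₂/V₁) = (6610) ln(72.9/22.9) = 7654 J.
W_total = 4773 + 7654 = 12427 J.

W_total ≈ 12.4 kJ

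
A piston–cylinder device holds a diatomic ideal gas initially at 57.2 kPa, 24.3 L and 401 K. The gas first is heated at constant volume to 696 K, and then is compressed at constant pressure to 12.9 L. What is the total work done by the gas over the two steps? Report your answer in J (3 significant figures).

W_total ≈ -1130 J

Step 1 (isochoric): W = 0 (constant volume).
After step 1: P = 99.28 kPa (V unchanged).
Step 2 (isobaric): W = PΔV = (99.28 kPa)(12.9 − 24.3 L) = -1132 J.
W_total = 0 − 1132 = -1132 J.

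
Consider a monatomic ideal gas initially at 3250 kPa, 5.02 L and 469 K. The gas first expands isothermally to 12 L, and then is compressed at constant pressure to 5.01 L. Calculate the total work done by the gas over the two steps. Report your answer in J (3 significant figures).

W_total ≈ 4710 J

Step 1 (isothermal): W = P₁V₁ ln(V₂/V₁) = (16315) ln(12/5.02) = 14218 J.
After step 1: P = 1360 kPa, V = 12 L, T = 469 K.
Step 2 (isobaric): W = PΔV = (1360 kPa)(5.01 − 12 L) = -9503 J.
W_total = 14218 − 9503 = 4715 J.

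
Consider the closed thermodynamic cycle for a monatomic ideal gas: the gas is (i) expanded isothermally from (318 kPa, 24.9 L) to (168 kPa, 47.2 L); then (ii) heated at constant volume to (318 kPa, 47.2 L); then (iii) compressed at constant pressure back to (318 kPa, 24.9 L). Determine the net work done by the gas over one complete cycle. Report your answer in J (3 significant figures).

W_net ≈ -2030 J

Leg (i): W = PᵢVᵢ ln(V_f/Vᵢ) = (7918) ln(47.2/24.9) = 5064 J.
Leg (ii): W = 0.
Leg (iii): W = PΔV = (318)(24.9 − 47.2) = -7091 J.
W_net = 5064 − 7091 = -2028 J.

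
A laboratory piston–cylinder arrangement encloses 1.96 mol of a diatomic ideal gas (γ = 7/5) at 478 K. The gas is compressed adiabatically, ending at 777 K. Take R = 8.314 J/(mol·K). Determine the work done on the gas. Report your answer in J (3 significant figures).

Adiabatic ⇒ Q = 0, so W_by = −ΔU = nCᵥ(T₁ − T₂).
Cᵥ = 5R/2 = 20.79 J/(mol·K).
W = (1.96)(20.79)(478 − 777) = -12181 J.
Work on gas = −W_by = 12181 J.

W ≈ 12200 J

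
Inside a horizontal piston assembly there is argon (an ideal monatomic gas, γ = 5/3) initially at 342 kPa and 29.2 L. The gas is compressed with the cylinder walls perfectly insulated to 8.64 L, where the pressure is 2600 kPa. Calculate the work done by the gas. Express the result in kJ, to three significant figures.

Adiabatic: W = (P₁V₁ − P₂V₂)/(γ − 1) with γ = 5/3.
P₁V₁ = 9986 J, P₂V₂ = 22464 J.
W = (9986 − 22464) / 0.6667 = -18716 J.

W ≈ -18.7 kJ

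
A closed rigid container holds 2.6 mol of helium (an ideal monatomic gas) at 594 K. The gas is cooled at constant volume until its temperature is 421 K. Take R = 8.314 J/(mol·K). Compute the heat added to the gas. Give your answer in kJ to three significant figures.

Constant volume ⇒ W = 0, so Q = ΔU = nCᵥΔT with Cᵥ = 3R/2 = 12.47 J/(mol·K).
ΔU = (2.6)(12.47)(421 − 594) = -5609 J.

Q ≈ -5.61 kJ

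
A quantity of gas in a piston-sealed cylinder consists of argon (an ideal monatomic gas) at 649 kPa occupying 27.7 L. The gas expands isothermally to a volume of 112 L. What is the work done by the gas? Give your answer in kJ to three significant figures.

W ≈ 25.1 kJ

Isothermal: W = nRT ln(V₂/V₁) = P₁V₁ ln(V₂/V₁).
P₁V₁ = (649 kPa)(27.7 L) = 17977 J.
W = 17977 × ln(112/27.7) = 17977 × 1.397
W_by_gas = 25115 J.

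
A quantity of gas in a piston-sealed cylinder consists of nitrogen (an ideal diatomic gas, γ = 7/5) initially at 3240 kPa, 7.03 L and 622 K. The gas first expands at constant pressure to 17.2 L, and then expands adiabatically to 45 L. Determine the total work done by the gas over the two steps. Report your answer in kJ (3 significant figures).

Step 1 (isobaric): W = PΔV = (3240 kPa)(17.2 − 7.03 L) = 32951 J.
After step 1: P = 3240 kPa, V = 17.2 L, T = 1522 K.
Step 2 (adiabatic): W = (P₁V₁ − P₂V₂)/(γ−1) = (55728 − 37931)/0.4 = 44491 J.
W_total = 32951 + 44491 = 77442 J.

W_total ≈ 77.4 kJ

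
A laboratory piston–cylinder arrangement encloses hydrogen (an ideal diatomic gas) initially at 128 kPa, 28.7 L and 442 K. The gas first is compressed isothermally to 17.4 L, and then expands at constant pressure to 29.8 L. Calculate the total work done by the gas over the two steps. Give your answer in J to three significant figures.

Step 1 (isothermal): W = P₁V₁ ln(V₂/V₁) = (3674) ln(17.4/28.7) = -1838 J.
After step 1: P = 211.1 kPa, V = 17.4 L, T = 442 K.
Step 2 (isobaric): W = PΔV = (211.1 kPa)(29.8 − 17.4 L) = 2618 J.
W_total = -1838 + 2618 = 779.6 J.

W_total ≈ 780 J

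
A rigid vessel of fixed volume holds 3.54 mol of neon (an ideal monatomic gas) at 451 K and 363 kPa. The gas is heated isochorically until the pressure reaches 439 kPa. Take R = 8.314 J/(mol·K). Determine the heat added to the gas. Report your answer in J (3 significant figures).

Q ≈ 4170 J

Constant volume ⇒ W = 0, so Q = ΔU = nCᵥΔT with Cᵥ = 3R/2 = 12.47 J/(mol·K).
At constant V, T₂/T₁ = P₂/P₁ ⇒ ΔT = T₁(P₂/P₁ − 1) = 451·(439/363 − 1) = 94.42 K.
ΔU = (3.54)(12.47)(94.42) = 4169 J.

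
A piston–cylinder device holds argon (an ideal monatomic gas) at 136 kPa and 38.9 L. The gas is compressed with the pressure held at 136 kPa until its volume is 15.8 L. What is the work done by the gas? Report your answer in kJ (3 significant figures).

Isobaric: W = P ΔV.
W = (136 kPa)(15.8 − 38.9 L) = (136)(-23.1) = -3142 J.

W ≈ -3.14 kJ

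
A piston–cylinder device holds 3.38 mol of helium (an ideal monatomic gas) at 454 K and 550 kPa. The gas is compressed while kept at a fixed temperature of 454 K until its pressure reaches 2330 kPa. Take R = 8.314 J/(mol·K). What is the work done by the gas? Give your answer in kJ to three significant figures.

W ≈ -18.4 kJ

Isothermal process: W = nRT ln(V₂/V₁) = nRT ln(P₁/P₂).
W = (3.38)(8.314)(454) × ln(550/2330)
  = 12758 × ln(0.2361) = 12758 × -1.444
W_by_gas = -18419 J.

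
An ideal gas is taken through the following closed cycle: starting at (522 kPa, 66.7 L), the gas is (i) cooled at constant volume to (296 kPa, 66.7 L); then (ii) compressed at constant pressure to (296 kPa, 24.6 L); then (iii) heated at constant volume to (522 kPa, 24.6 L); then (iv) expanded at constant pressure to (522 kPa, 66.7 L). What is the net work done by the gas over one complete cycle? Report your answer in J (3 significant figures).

W_net ≈ 9510 J

Constant-volume legs do no work.
W(ii) = (296)(24.6 − 66.7) = -12462 J; W(iv) = (522)(66.7 − 24.6) = 21976 J.
W_net = -12462 + 21976 = 9515 J (the clockwise enclosed area).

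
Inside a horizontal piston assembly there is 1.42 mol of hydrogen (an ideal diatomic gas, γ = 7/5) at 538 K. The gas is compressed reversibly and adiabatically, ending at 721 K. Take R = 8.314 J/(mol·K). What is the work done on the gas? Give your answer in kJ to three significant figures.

Adiabatic ⇒ Q = 0, so W_by = −ΔU = nCᵥ(T₁ − T₂).
Cᵥ = 5R/2 = 20.79 J/(mol·K).
W = (1.42)(20.79)(538 − 721) = -5401 J.
Work on gas = −W_by = 5401 J.

W ≈ 5.40 kJ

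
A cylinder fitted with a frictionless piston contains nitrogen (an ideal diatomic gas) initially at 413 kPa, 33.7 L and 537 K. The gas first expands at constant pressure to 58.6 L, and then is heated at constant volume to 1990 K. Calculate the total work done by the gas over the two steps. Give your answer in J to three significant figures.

W_total ≈ 10300 J

Step 1 (isobaric): W = PΔV = (413 kPa)(58.6 − 33.7 L) = 10284 J.
Step 2 (isochoric): W = 0 (constant volume).
W_total = 10284 + 0 = 10284 J.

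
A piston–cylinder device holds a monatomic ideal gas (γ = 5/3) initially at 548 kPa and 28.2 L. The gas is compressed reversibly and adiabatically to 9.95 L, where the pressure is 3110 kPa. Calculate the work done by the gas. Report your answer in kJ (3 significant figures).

Adiabatic: W = (P₁V₁ − P₂V₂)/(γ − 1) with γ = 5/3.
P₁V₁ = 15454 J, P₂V₂ = 30944 J.
W = (15454 − 30944) / 0.6667 = -23236 J.

W ≈ -23.2 kJ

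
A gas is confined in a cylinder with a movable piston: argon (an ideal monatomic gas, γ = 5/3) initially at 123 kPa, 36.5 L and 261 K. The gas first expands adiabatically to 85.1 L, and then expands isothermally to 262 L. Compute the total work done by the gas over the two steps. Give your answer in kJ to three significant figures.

W_total ≈ 5.78 kJ

Step 1 (adiabatic): W = (P₁V₁ − P₂V₂)/(γ−1) = (4490 − 2553)/0.667 = 2904 J.
After step 1: P = 30 kPa, V = 85.1 L, T = 148.4 K.
Step 2 (isothermal): W = P₁V₁ ln(V₂/V₁) = (2553) ln(262/85.1) = 2871 J.
W_total = 2904 + 2871 = 5776 J.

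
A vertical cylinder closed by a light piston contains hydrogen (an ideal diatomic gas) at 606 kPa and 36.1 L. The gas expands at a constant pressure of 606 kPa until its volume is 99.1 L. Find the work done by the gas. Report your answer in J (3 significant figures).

Isobaric: W = P ΔV.
W = (606 kPa)(99.1 − 36.1 L) = (606)(63) = 38178 J.

W ≈ 38200 J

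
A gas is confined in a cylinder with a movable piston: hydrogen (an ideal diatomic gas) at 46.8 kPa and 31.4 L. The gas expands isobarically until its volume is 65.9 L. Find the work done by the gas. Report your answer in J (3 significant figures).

W ≈ 1610 J

Isobaric: W = P ΔV.
W = (46.8 kPa)(65.9 − 31.4 L) = (46.8)(34.5) = 1615 J.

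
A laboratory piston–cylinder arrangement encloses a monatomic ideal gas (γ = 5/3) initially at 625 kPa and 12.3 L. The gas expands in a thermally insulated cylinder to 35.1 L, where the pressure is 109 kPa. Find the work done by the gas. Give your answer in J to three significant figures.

Adiabatic: W = (P₁V₁ − P₂V₂)/(γ − 1) with γ = 5/3.
P₁V₁ = 7688 J, P₂V₂ = 3826 J.
W = (7688 − 3826) / 0.6667 = 5792 J.

W ≈ 5790 J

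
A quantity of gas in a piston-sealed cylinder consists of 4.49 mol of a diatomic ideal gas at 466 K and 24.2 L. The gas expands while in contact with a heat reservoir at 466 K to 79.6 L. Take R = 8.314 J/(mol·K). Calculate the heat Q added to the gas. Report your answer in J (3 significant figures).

Q ≈ 20700 J

Isothermal ⇒ ΔU = 0, so Q = W = nRT ln(V₂/V₁).
Q = (4.49)(8.314)(466) ln(79.6/24.2) = 17396 × 1.191 = 20712 J.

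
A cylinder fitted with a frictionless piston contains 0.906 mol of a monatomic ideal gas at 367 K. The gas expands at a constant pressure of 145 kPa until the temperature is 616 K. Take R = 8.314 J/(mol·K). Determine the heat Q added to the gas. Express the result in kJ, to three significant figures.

Q ≈ 4.69 kJ

Isobaric: W = nRΔT = (0.906)(8.314)(249) = 1876 J.
ΔU = nCᵥΔT with Cᵥ = 3R/2: ΔU = (0.906)(12.47)(249) = 2813 J.
Q = ΔU + W = 2813 + 1876 = 4689 J.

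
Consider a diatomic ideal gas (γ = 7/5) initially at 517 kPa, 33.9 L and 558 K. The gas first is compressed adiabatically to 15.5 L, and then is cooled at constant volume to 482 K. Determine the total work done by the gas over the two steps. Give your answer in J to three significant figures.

W_total ≈ -16100 J

Step 1 (adiabatic): W = (P₁V₁ − P₂V₂)/(γ−1) = (17526 − 23968)/0.4 = -16105 J.
Step 2 (isochoric): W = 0 (constant volume).
W_total = -16105 + 0 = -16105 J.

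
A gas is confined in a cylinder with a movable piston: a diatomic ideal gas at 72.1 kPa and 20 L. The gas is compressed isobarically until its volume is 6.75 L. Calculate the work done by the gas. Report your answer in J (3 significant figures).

Isobaric: W = P ΔV.
W = (72.1 kPa)(6.75 − 20 L) = (72.1)(-13.25) = -955.3 J.

W ≈ -955 J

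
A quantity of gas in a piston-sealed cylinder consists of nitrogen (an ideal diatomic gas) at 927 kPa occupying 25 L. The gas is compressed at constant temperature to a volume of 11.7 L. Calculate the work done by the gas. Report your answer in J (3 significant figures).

Isothermal: W = nRT ln(V₂/V₁) = P₁V₁ ln(V₂/V₁).
P₁V₁ = (927 kPa)(25 L) = 23175 J.
W = 23175 × ln(11.7/25) = 23175 × -0.7593
W_by_gas = -17596 J.

W ≈ -17600 J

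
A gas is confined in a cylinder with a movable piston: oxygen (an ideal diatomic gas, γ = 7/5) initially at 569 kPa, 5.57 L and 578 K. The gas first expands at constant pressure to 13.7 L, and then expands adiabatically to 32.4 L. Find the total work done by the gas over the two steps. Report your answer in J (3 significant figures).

Step 1 (isobaric): W = PΔV = (569 kPa)(13.7 − 5.57 L) = 4626 J.
After step 1: P = 569 kPa, V = 13.7 L, T = 1422 K.
Step 2 (adiabatic): W = (P₁V₁ − P₂V₂)/(γ−1) = (7795 − 5525)/0.4 = 5677 J.
W_total = 4626 + 5677 = 10303 J.

W_total ≈ 10300 J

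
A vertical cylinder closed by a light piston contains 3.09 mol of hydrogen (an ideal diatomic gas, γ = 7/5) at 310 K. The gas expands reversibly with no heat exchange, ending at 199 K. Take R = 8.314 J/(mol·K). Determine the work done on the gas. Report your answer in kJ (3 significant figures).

W ≈ -7.13 kJ

Adiabatic ⇒ Q = 0, so W_by = −ΔU = nCᵥ(T₁ − T₂).
Cᵥ = 5R/2 = 20.79 J/(mol·K).
W = (3.09)(20.79)(310 − 199) = 7129 J.
Work on gas = −W_by = -7129 J.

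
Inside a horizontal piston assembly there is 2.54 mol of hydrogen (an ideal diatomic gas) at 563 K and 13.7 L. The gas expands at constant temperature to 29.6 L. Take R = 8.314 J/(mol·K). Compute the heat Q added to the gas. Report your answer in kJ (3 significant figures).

Isothermal ⇒ ΔU = 0, so Q = W = nRT ln(V₂/V₁).
Q = (2.54)(8.314)(563) ln(29.6/13.7) = 11889 × 0.7704 = 9159 J.

Q ≈ 9.16 kJ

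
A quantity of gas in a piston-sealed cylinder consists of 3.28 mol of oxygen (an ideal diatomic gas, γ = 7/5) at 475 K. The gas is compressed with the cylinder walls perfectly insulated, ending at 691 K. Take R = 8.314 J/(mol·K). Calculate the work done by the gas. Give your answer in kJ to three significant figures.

Adiabatic ⇒ Q = 0, so W_by = −ΔU = nCᵥ(T₁ − T₂).
Cᵥ = 5R/2 = 20.79 J/(mol·K).
W = (3.28)(20.79)(475 − 691) = -14726 J.

W ≈ -14.7 kJ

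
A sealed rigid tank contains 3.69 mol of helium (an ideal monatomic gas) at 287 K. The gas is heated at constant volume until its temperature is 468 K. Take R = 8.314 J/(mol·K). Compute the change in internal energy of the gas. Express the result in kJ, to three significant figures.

ΔU ≈ 8.33 kJ

Constant volume ⇒ W = 0, so Q = ΔU = nCᵥΔT with Cᵥ = 3R/2 = 12.47 J/(mol·K).
ΔU = (3.69)(12.47)(468 − 287) = 8329 J.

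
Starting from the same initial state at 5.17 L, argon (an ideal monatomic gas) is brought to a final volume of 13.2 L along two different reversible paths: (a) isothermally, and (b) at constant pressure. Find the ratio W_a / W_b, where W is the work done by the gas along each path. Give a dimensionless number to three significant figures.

W_a / W_b ≈ 0.603

Path (a) isothermal: W = P₁V₁ ln(V₂/V₁) → W_a/(P₁V₁) = 0.9373.
Path (b) isobaric: W = P₁(V₂ − V₁) → W_b/(P₁V₁) = 1.553.
W_a / W_b = 0.9373 / 1.553 = 0.6035.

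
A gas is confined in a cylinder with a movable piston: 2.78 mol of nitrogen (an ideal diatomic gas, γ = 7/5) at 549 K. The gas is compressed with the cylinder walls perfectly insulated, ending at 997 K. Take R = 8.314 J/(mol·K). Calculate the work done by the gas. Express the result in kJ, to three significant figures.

Adiabatic ⇒ Q = 0, so W_by = −ΔU = nCᵥ(T₁ − T₂).
Cᵥ = 5R/2 = 20.79 J/(mol·K).
W = (2.78)(20.79)(549 − 997) = -25886 J.

W ≈ -25.9 kJ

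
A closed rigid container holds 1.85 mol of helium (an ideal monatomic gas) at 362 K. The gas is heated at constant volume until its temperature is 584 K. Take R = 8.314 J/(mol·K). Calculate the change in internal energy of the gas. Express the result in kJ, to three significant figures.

Constant volume ⇒ W = 0, so Q = ΔU = nCᵥΔT with Cᵥ = 3R/2 = 12.47 J/(mol·K).
ΔU = (1.85)(12.47)(584 − 362) = 5122 J.

ΔU ≈ 5.12 kJ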